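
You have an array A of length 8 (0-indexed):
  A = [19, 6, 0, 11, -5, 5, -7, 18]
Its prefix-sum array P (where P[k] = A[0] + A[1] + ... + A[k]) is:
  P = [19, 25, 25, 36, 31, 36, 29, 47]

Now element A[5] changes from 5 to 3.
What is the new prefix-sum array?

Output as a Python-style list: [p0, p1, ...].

Answer: [19, 25, 25, 36, 31, 34, 27, 45]

Derivation:
Change: A[5] 5 -> 3, delta = -2
P[k] for k < 5: unchanged (A[5] not included)
P[k] for k >= 5: shift by delta = -2
  P[0] = 19 + 0 = 19
  P[1] = 25 + 0 = 25
  P[2] = 25 + 0 = 25
  P[3] = 36 + 0 = 36
  P[4] = 31 + 0 = 31
  P[5] = 36 + -2 = 34
  P[6] = 29 + -2 = 27
  P[7] = 47 + -2 = 45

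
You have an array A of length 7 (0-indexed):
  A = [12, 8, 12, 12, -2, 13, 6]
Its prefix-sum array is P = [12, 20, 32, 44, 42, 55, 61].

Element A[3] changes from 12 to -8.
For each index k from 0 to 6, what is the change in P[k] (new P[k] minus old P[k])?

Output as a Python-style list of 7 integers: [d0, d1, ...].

Element change: A[3] 12 -> -8, delta = -20
For k < 3: P[k] unchanged, delta_P[k] = 0
For k >= 3: P[k] shifts by exactly -20
Delta array: [0, 0, 0, -20, -20, -20, -20]

Answer: [0, 0, 0, -20, -20, -20, -20]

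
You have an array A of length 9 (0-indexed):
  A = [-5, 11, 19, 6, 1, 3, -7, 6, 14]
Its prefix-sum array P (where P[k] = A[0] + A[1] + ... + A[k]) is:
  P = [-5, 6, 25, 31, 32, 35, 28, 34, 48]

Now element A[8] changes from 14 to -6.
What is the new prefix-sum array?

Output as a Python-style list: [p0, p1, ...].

Change: A[8] 14 -> -6, delta = -20
P[k] for k < 8: unchanged (A[8] not included)
P[k] for k >= 8: shift by delta = -20
  P[0] = -5 + 0 = -5
  P[1] = 6 + 0 = 6
  P[2] = 25 + 0 = 25
  P[3] = 31 + 0 = 31
  P[4] = 32 + 0 = 32
  P[5] = 35 + 0 = 35
  P[6] = 28 + 0 = 28
  P[7] = 34 + 0 = 34
  P[8] = 48 + -20 = 28

Answer: [-5, 6, 25, 31, 32, 35, 28, 34, 28]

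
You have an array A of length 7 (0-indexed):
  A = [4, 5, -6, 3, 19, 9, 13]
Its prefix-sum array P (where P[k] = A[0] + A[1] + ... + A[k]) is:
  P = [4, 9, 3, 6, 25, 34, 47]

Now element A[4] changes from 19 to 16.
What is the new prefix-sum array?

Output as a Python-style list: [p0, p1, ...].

Answer: [4, 9, 3, 6, 22, 31, 44]

Derivation:
Change: A[4] 19 -> 16, delta = -3
P[k] for k < 4: unchanged (A[4] not included)
P[k] for k >= 4: shift by delta = -3
  P[0] = 4 + 0 = 4
  P[1] = 9 + 0 = 9
  P[2] = 3 + 0 = 3
  P[3] = 6 + 0 = 6
  P[4] = 25 + -3 = 22
  P[5] = 34 + -3 = 31
  P[6] = 47 + -3 = 44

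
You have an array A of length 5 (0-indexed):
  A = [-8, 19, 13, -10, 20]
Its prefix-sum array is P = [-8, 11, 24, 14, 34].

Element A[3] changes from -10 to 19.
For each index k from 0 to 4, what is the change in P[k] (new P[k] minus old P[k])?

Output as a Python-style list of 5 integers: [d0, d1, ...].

Element change: A[3] -10 -> 19, delta = 29
For k < 3: P[k] unchanged, delta_P[k] = 0
For k >= 3: P[k] shifts by exactly 29
Delta array: [0, 0, 0, 29, 29]

Answer: [0, 0, 0, 29, 29]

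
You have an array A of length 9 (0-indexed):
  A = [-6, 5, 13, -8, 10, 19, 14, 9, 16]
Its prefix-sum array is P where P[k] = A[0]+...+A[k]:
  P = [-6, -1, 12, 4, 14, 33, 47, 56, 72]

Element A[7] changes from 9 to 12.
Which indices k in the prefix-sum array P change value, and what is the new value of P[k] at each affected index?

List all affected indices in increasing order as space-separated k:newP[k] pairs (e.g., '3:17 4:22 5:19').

P[k] = A[0] + ... + A[k]
P[k] includes A[7] iff k >= 7
Affected indices: 7, 8, ..., 8; delta = 3
  P[7]: 56 + 3 = 59
  P[8]: 72 + 3 = 75

Answer: 7:59 8:75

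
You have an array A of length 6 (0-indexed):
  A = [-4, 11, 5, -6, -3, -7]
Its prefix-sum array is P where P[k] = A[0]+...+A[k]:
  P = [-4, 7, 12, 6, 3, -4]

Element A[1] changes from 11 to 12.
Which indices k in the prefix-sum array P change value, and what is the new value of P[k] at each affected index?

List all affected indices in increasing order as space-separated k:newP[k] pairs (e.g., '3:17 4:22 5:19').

P[k] = A[0] + ... + A[k]
P[k] includes A[1] iff k >= 1
Affected indices: 1, 2, ..., 5; delta = 1
  P[1]: 7 + 1 = 8
  P[2]: 12 + 1 = 13
  P[3]: 6 + 1 = 7
  P[4]: 3 + 1 = 4
  P[5]: -4 + 1 = -3

Answer: 1:8 2:13 3:7 4:4 5:-3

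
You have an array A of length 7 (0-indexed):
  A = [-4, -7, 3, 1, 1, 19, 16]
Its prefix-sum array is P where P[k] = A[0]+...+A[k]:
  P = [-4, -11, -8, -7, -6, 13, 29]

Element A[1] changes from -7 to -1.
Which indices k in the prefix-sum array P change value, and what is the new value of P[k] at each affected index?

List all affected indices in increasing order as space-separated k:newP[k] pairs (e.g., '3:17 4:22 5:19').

P[k] = A[0] + ... + A[k]
P[k] includes A[1] iff k >= 1
Affected indices: 1, 2, ..., 6; delta = 6
  P[1]: -11 + 6 = -5
  P[2]: -8 + 6 = -2
  P[3]: -7 + 6 = -1
  P[4]: -6 + 6 = 0
  P[5]: 13 + 6 = 19
  P[6]: 29 + 6 = 35

Answer: 1:-5 2:-2 3:-1 4:0 5:19 6:35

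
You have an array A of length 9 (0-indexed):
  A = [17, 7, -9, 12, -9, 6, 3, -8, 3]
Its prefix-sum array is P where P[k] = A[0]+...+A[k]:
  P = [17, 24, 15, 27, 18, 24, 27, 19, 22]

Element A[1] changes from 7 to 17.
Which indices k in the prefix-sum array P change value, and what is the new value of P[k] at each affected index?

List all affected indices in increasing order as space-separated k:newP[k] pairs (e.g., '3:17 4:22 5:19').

P[k] = A[0] + ... + A[k]
P[k] includes A[1] iff k >= 1
Affected indices: 1, 2, ..., 8; delta = 10
  P[1]: 24 + 10 = 34
  P[2]: 15 + 10 = 25
  P[3]: 27 + 10 = 37
  P[4]: 18 + 10 = 28
  P[5]: 24 + 10 = 34
  P[6]: 27 + 10 = 37
  P[7]: 19 + 10 = 29
  P[8]: 22 + 10 = 32

Answer: 1:34 2:25 3:37 4:28 5:34 6:37 7:29 8:32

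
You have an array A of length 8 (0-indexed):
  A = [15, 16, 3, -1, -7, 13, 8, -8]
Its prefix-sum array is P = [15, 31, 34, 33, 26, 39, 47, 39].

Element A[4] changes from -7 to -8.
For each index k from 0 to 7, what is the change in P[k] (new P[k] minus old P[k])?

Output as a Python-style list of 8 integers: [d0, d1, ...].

Element change: A[4] -7 -> -8, delta = -1
For k < 4: P[k] unchanged, delta_P[k] = 0
For k >= 4: P[k] shifts by exactly -1
Delta array: [0, 0, 0, 0, -1, -1, -1, -1]

Answer: [0, 0, 0, 0, -1, -1, -1, -1]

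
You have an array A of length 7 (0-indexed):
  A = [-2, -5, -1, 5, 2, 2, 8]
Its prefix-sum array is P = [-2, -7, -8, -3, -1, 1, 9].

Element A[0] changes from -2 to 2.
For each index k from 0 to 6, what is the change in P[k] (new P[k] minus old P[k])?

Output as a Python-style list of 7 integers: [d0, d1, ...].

Answer: [4, 4, 4, 4, 4, 4, 4]

Derivation:
Element change: A[0] -2 -> 2, delta = 4
For k < 0: P[k] unchanged, delta_P[k] = 0
For k >= 0: P[k] shifts by exactly 4
Delta array: [4, 4, 4, 4, 4, 4, 4]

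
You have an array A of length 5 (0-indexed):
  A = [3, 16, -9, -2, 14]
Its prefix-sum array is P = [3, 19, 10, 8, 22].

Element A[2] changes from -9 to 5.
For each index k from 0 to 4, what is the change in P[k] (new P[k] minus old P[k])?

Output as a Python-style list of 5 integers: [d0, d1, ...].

Element change: A[2] -9 -> 5, delta = 14
For k < 2: P[k] unchanged, delta_P[k] = 0
For k >= 2: P[k] shifts by exactly 14
Delta array: [0, 0, 14, 14, 14]

Answer: [0, 0, 14, 14, 14]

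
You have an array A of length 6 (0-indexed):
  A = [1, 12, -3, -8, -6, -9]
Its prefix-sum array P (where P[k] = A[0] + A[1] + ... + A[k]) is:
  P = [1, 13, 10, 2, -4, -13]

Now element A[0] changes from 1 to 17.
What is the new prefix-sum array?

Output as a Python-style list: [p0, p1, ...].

Change: A[0] 1 -> 17, delta = 16
P[k] for k < 0: unchanged (A[0] not included)
P[k] for k >= 0: shift by delta = 16
  P[0] = 1 + 16 = 17
  P[1] = 13 + 16 = 29
  P[2] = 10 + 16 = 26
  P[3] = 2 + 16 = 18
  P[4] = -4 + 16 = 12
  P[5] = -13 + 16 = 3

Answer: [17, 29, 26, 18, 12, 3]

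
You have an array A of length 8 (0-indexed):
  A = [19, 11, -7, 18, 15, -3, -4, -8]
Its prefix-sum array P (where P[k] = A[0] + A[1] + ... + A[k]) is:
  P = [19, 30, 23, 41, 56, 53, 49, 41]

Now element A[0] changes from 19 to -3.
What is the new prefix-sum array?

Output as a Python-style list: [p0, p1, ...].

Change: A[0] 19 -> -3, delta = -22
P[k] for k < 0: unchanged (A[0] not included)
P[k] for k >= 0: shift by delta = -22
  P[0] = 19 + -22 = -3
  P[1] = 30 + -22 = 8
  P[2] = 23 + -22 = 1
  P[3] = 41 + -22 = 19
  P[4] = 56 + -22 = 34
  P[5] = 53 + -22 = 31
  P[6] = 49 + -22 = 27
  P[7] = 41 + -22 = 19

Answer: [-3, 8, 1, 19, 34, 31, 27, 19]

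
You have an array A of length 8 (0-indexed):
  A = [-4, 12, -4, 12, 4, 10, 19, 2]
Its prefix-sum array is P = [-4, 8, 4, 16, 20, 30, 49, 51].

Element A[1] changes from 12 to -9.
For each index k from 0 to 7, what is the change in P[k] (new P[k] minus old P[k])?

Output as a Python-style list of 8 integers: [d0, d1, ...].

Element change: A[1] 12 -> -9, delta = -21
For k < 1: P[k] unchanged, delta_P[k] = 0
For k >= 1: P[k] shifts by exactly -21
Delta array: [0, -21, -21, -21, -21, -21, -21, -21]

Answer: [0, -21, -21, -21, -21, -21, -21, -21]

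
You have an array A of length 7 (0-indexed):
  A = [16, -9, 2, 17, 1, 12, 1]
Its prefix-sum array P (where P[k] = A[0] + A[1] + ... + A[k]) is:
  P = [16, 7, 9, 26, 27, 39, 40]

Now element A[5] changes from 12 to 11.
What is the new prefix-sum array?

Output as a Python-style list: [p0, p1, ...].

Answer: [16, 7, 9, 26, 27, 38, 39]

Derivation:
Change: A[5] 12 -> 11, delta = -1
P[k] for k < 5: unchanged (A[5] not included)
P[k] for k >= 5: shift by delta = -1
  P[0] = 16 + 0 = 16
  P[1] = 7 + 0 = 7
  P[2] = 9 + 0 = 9
  P[3] = 26 + 0 = 26
  P[4] = 27 + 0 = 27
  P[5] = 39 + -1 = 38
  P[6] = 40 + -1 = 39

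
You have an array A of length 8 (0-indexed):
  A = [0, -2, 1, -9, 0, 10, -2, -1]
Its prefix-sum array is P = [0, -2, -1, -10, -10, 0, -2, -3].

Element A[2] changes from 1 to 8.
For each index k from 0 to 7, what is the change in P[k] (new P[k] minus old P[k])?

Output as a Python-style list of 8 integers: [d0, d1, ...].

Element change: A[2] 1 -> 8, delta = 7
For k < 2: P[k] unchanged, delta_P[k] = 0
For k >= 2: P[k] shifts by exactly 7
Delta array: [0, 0, 7, 7, 7, 7, 7, 7]

Answer: [0, 0, 7, 7, 7, 7, 7, 7]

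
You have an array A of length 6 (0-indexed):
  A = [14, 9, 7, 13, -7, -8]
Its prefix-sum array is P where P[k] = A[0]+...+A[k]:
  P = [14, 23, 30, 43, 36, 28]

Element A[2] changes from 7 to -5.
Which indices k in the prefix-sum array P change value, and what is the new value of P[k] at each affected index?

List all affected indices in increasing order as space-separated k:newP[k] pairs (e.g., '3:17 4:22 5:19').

Answer: 2:18 3:31 4:24 5:16

Derivation:
P[k] = A[0] + ... + A[k]
P[k] includes A[2] iff k >= 2
Affected indices: 2, 3, ..., 5; delta = -12
  P[2]: 30 + -12 = 18
  P[3]: 43 + -12 = 31
  P[4]: 36 + -12 = 24
  P[5]: 28 + -12 = 16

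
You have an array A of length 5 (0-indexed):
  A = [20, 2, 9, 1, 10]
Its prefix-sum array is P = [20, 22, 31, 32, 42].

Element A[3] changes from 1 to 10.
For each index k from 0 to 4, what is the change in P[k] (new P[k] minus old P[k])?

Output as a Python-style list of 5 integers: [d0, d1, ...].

Answer: [0, 0, 0, 9, 9]

Derivation:
Element change: A[3] 1 -> 10, delta = 9
For k < 3: P[k] unchanged, delta_P[k] = 0
For k >= 3: P[k] shifts by exactly 9
Delta array: [0, 0, 0, 9, 9]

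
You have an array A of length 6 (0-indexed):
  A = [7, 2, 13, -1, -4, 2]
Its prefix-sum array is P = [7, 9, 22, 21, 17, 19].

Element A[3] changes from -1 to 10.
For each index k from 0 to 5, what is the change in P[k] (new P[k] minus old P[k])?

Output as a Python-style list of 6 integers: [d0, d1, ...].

Element change: A[3] -1 -> 10, delta = 11
For k < 3: P[k] unchanged, delta_P[k] = 0
For k >= 3: P[k] shifts by exactly 11
Delta array: [0, 0, 0, 11, 11, 11]

Answer: [0, 0, 0, 11, 11, 11]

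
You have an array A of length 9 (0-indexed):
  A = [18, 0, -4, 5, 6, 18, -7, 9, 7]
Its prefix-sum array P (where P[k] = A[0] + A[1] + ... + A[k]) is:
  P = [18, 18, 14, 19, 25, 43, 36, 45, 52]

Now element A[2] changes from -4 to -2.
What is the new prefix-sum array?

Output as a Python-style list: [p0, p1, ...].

Change: A[2] -4 -> -2, delta = 2
P[k] for k < 2: unchanged (A[2] not included)
P[k] for k >= 2: shift by delta = 2
  P[0] = 18 + 0 = 18
  P[1] = 18 + 0 = 18
  P[2] = 14 + 2 = 16
  P[3] = 19 + 2 = 21
  P[4] = 25 + 2 = 27
  P[5] = 43 + 2 = 45
  P[6] = 36 + 2 = 38
  P[7] = 45 + 2 = 47
  P[8] = 52 + 2 = 54

Answer: [18, 18, 16, 21, 27, 45, 38, 47, 54]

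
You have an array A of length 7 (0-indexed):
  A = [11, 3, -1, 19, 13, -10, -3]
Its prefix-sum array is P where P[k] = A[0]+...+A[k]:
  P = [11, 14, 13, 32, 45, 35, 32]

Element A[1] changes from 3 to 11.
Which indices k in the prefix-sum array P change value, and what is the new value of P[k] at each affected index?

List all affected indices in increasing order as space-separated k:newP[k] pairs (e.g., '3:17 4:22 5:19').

Answer: 1:22 2:21 3:40 4:53 5:43 6:40

Derivation:
P[k] = A[0] + ... + A[k]
P[k] includes A[1] iff k >= 1
Affected indices: 1, 2, ..., 6; delta = 8
  P[1]: 14 + 8 = 22
  P[2]: 13 + 8 = 21
  P[3]: 32 + 8 = 40
  P[4]: 45 + 8 = 53
  P[5]: 35 + 8 = 43
  P[6]: 32 + 8 = 40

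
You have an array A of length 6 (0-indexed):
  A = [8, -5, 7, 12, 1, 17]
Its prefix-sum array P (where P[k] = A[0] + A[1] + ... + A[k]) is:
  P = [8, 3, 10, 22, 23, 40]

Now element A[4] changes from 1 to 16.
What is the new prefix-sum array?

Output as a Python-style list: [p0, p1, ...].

Answer: [8, 3, 10, 22, 38, 55]

Derivation:
Change: A[4] 1 -> 16, delta = 15
P[k] for k < 4: unchanged (A[4] not included)
P[k] for k >= 4: shift by delta = 15
  P[0] = 8 + 0 = 8
  P[1] = 3 + 0 = 3
  P[2] = 10 + 0 = 10
  P[3] = 22 + 0 = 22
  P[4] = 23 + 15 = 38
  P[5] = 40 + 15 = 55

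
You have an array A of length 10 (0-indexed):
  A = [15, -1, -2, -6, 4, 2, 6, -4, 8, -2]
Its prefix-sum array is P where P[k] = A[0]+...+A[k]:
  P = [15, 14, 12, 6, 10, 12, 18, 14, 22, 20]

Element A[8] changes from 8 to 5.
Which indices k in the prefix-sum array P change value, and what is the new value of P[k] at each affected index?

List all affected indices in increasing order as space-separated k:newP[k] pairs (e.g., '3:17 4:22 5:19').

P[k] = A[0] + ... + A[k]
P[k] includes A[8] iff k >= 8
Affected indices: 8, 9, ..., 9; delta = -3
  P[8]: 22 + -3 = 19
  P[9]: 20 + -3 = 17

Answer: 8:19 9:17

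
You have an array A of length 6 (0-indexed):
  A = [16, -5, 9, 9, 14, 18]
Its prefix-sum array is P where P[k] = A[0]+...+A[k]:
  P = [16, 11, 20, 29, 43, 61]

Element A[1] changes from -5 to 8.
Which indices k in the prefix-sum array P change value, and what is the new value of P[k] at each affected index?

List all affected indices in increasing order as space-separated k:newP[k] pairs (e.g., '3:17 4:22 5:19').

P[k] = A[0] + ... + A[k]
P[k] includes A[1] iff k >= 1
Affected indices: 1, 2, ..., 5; delta = 13
  P[1]: 11 + 13 = 24
  P[2]: 20 + 13 = 33
  P[3]: 29 + 13 = 42
  P[4]: 43 + 13 = 56
  P[5]: 61 + 13 = 74

Answer: 1:24 2:33 3:42 4:56 5:74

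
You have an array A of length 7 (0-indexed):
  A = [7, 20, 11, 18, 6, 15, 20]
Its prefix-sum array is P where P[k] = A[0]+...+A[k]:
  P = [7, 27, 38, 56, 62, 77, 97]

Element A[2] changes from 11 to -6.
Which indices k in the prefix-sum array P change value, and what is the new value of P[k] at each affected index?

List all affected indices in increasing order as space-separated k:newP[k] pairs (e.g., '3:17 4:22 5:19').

Answer: 2:21 3:39 4:45 5:60 6:80

Derivation:
P[k] = A[0] + ... + A[k]
P[k] includes A[2] iff k >= 2
Affected indices: 2, 3, ..., 6; delta = -17
  P[2]: 38 + -17 = 21
  P[3]: 56 + -17 = 39
  P[4]: 62 + -17 = 45
  P[5]: 77 + -17 = 60
  P[6]: 97 + -17 = 80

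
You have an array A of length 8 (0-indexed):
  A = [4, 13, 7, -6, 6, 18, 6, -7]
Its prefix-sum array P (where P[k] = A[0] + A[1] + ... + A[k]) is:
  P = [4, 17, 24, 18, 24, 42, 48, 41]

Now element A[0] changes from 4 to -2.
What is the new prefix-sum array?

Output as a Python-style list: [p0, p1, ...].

Change: A[0] 4 -> -2, delta = -6
P[k] for k < 0: unchanged (A[0] not included)
P[k] for k >= 0: shift by delta = -6
  P[0] = 4 + -6 = -2
  P[1] = 17 + -6 = 11
  P[2] = 24 + -6 = 18
  P[3] = 18 + -6 = 12
  P[4] = 24 + -6 = 18
  P[5] = 42 + -6 = 36
  P[6] = 48 + -6 = 42
  P[7] = 41 + -6 = 35

Answer: [-2, 11, 18, 12, 18, 36, 42, 35]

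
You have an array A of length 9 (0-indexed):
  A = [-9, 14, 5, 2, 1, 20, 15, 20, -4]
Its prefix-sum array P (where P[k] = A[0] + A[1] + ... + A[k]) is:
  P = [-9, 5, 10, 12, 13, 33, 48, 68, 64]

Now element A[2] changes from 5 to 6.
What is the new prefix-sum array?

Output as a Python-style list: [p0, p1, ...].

Answer: [-9, 5, 11, 13, 14, 34, 49, 69, 65]

Derivation:
Change: A[2] 5 -> 6, delta = 1
P[k] for k < 2: unchanged (A[2] not included)
P[k] for k >= 2: shift by delta = 1
  P[0] = -9 + 0 = -9
  P[1] = 5 + 0 = 5
  P[2] = 10 + 1 = 11
  P[3] = 12 + 1 = 13
  P[4] = 13 + 1 = 14
  P[5] = 33 + 1 = 34
  P[6] = 48 + 1 = 49
  P[7] = 68 + 1 = 69
  P[8] = 64 + 1 = 65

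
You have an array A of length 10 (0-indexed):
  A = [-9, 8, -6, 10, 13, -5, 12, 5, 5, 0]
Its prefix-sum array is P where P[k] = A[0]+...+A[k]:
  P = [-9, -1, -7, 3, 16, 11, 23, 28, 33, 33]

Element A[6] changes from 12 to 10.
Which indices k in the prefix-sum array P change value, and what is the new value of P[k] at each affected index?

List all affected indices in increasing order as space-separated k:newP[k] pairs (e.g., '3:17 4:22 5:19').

Answer: 6:21 7:26 8:31 9:31

Derivation:
P[k] = A[0] + ... + A[k]
P[k] includes A[6] iff k >= 6
Affected indices: 6, 7, ..., 9; delta = -2
  P[6]: 23 + -2 = 21
  P[7]: 28 + -2 = 26
  P[8]: 33 + -2 = 31
  P[9]: 33 + -2 = 31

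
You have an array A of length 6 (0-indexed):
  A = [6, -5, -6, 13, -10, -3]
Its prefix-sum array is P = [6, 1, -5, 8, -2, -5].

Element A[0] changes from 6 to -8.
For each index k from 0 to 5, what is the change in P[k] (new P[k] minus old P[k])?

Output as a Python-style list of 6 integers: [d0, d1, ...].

Element change: A[0] 6 -> -8, delta = -14
For k < 0: P[k] unchanged, delta_P[k] = 0
For k >= 0: P[k] shifts by exactly -14
Delta array: [-14, -14, -14, -14, -14, -14]

Answer: [-14, -14, -14, -14, -14, -14]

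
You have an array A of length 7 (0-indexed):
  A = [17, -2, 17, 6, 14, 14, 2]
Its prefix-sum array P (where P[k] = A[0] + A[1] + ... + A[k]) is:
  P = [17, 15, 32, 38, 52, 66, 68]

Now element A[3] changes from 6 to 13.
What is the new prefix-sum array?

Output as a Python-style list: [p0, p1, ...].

Answer: [17, 15, 32, 45, 59, 73, 75]

Derivation:
Change: A[3] 6 -> 13, delta = 7
P[k] for k < 3: unchanged (A[3] not included)
P[k] for k >= 3: shift by delta = 7
  P[0] = 17 + 0 = 17
  P[1] = 15 + 0 = 15
  P[2] = 32 + 0 = 32
  P[3] = 38 + 7 = 45
  P[4] = 52 + 7 = 59
  P[5] = 66 + 7 = 73
  P[6] = 68 + 7 = 75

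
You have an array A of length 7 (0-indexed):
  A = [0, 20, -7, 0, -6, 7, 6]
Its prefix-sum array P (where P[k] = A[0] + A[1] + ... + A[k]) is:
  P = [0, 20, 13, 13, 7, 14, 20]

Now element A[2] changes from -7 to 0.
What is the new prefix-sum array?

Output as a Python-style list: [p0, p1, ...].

Answer: [0, 20, 20, 20, 14, 21, 27]

Derivation:
Change: A[2] -7 -> 0, delta = 7
P[k] for k < 2: unchanged (A[2] not included)
P[k] for k >= 2: shift by delta = 7
  P[0] = 0 + 0 = 0
  P[1] = 20 + 0 = 20
  P[2] = 13 + 7 = 20
  P[3] = 13 + 7 = 20
  P[4] = 7 + 7 = 14
  P[5] = 14 + 7 = 21
  P[6] = 20 + 7 = 27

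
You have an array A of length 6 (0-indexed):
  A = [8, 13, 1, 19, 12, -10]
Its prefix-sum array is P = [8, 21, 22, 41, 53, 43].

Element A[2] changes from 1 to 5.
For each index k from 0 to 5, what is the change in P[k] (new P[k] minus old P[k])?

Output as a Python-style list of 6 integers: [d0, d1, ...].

Element change: A[2] 1 -> 5, delta = 4
For k < 2: P[k] unchanged, delta_P[k] = 0
For k >= 2: P[k] shifts by exactly 4
Delta array: [0, 0, 4, 4, 4, 4]

Answer: [0, 0, 4, 4, 4, 4]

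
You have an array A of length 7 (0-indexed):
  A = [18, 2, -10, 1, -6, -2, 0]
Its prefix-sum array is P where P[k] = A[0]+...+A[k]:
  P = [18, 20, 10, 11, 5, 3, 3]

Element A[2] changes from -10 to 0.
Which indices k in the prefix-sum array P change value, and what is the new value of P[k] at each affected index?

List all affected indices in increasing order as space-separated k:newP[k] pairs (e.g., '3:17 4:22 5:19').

P[k] = A[0] + ... + A[k]
P[k] includes A[2] iff k >= 2
Affected indices: 2, 3, ..., 6; delta = 10
  P[2]: 10 + 10 = 20
  P[3]: 11 + 10 = 21
  P[4]: 5 + 10 = 15
  P[5]: 3 + 10 = 13
  P[6]: 3 + 10 = 13

Answer: 2:20 3:21 4:15 5:13 6:13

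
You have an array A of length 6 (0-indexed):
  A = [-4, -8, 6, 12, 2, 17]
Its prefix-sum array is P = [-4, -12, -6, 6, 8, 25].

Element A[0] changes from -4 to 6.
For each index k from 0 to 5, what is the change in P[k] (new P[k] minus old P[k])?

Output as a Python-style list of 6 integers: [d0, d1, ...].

Element change: A[0] -4 -> 6, delta = 10
For k < 0: P[k] unchanged, delta_P[k] = 0
For k >= 0: P[k] shifts by exactly 10
Delta array: [10, 10, 10, 10, 10, 10]

Answer: [10, 10, 10, 10, 10, 10]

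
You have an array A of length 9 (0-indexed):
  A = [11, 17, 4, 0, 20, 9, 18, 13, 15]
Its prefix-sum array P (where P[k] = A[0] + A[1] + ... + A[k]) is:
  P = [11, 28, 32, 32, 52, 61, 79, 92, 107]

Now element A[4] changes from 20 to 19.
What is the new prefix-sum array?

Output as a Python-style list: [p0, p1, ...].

Change: A[4] 20 -> 19, delta = -1
P[k] for k < 4: unchanged (A[4] not included)
P[k] for k >= 4: shift by delta = -1
  P[0] = 11 + 0 = 11
  P[1] = 28 + 0 = 28
  P[2] = 32 + 0 = 32
  P[3] = 32 + 0 = 32
  P[4] = 52 + -1 = 51
  P[5] = 61 + -1 = 60
  P[6] = 79 + -1 = 78
  P[7] = 92 + -1 = 91
  P[8] = 107 + -1 = 106

Answer: [11, 28, 32, 32, 51, 60, 78, 91, 106]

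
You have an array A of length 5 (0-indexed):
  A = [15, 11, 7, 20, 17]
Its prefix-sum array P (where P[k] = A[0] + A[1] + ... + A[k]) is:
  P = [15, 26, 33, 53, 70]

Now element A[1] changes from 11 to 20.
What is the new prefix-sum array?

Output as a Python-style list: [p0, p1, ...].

Answer: [15, 35, 42, 62, 79]

Derivation:
Change: A[1] 11 -> 20, delta = 9
P[k] for k < 1: unchanged (A[1] not included)
P[k] for k >= 1: shift by delta = 9
  P[0] = 15 + 0 = 15
  P[1] = 26 + 9 = 35
  P[2] = 33 + 9 = 42
  P[3] = 53 + 9 = 62
  P[4] = 70 + 9 = 79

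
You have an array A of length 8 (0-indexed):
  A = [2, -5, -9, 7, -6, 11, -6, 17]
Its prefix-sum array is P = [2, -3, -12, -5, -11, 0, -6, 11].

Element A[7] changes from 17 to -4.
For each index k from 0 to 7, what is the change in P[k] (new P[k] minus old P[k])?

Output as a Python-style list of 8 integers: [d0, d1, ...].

Element change: A[7] 17 -> -4, delta = -21
For k < 7: P[k] unchanged, delta_P[k] = 0
For k >= 7: P[k] shifts by exactly -21
Delta array: [0, 0, 0, 0, 0, 0, 0, -21]

Answer: [0, 0, 0, 0, 0, 0, 0, -21]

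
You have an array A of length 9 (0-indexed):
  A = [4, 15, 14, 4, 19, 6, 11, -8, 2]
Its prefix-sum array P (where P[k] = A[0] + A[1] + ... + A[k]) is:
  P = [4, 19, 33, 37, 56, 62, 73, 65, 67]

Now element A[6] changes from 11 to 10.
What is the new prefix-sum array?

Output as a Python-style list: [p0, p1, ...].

Answer: [4, 19, 33, 37, 56, 62, 72, 64, 66]

Derivation:
Change: A[6] 11 -> 10, delta = -1
P[k] for k < 6: unchanged (A[6] not included)
P[k] for k >= 6: shift by delta = -1
  P[0] = 4 + 0 = 4
  P[1] = 19 + 0 = 19
  P[2] = 33 + 0 = 33
  P[3] = 37 + 0 = 37
  P[4] = 56 + 0 = 56
  P[5] = 62 + 0 = 62
  P[6] = 73 + -1 = 72
  P[7] = 65 + -1 = 64
  P[8] = 67 + -1 = 66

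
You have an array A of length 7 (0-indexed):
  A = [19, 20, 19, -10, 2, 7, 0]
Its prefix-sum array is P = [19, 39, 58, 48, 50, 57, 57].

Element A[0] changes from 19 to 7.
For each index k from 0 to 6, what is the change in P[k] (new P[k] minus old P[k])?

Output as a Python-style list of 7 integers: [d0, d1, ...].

Answer: [-12, -12, -12, -12, -12, -12, -12]

Derivation:
Element change: A[0] 19 -> 7, delta = -12
For k < 0: P[k] unchanged, delta_P[k] = 0
For k >= 0: P[k] shifts by exactly -12
Delta array: [-12, -12, -12, -12, -12, -12, -12]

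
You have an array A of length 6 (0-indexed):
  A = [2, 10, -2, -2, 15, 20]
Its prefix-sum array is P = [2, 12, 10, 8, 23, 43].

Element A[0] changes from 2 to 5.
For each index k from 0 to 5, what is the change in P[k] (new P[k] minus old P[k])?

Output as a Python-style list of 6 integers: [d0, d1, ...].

Element change: A[0] 2 -> 5, delta = 3
For k < 0: P[k] unchanged, delta_P[k] = 0
For k >= 0: P[k] shifts by exactly 3
Delta array: [3, 3, 3, 3, 3, 3]

Answer: [3, 3, 3, 3, 3, 3]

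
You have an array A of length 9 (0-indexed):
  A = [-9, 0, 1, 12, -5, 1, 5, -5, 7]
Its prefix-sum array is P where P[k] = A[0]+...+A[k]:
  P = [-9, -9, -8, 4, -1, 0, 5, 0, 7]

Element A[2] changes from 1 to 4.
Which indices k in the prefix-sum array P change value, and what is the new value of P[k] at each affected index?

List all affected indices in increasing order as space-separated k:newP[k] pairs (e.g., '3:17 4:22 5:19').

Answer: 2:-5 3:7 4:2 5:3 6:8 7:3 8:10

Derivation:
P[k] = A[0] + ... + A[k]
P[k] includes A[2] iff k >= 2
Affected indices: 2, 3, ..., 8; delta = 3
  P[2]: -8 + 3 = -5
  P[3]: 4 + 3 = 7
  P[4]: -1 + 3 = 2
  P[5]: 0 + 3 = 3
  P[6]: 5 + 3 = 8
  P[7]: 0 + 3 = 3
  P[8]: 7 + 3 = 10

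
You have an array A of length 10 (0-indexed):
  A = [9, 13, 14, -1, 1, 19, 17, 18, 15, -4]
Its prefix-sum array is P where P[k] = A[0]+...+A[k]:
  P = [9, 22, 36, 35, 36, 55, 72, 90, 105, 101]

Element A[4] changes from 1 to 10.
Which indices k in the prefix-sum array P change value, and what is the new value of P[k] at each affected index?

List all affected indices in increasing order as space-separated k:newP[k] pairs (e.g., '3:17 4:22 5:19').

Answer: 4:45 5:64 6:81 7:99 8:114 9:110

Derivation:
P[k] = A[0] + ... + A[k]
P[k] includes A[4] iff k >= 4
Affected indices: 4, 5, ..., 9; delta = 9
  P[4]: 36 + 9 = 45
  P[5]: 55 + 9 = 64
  P[6]: 72 + 9 = 81
  P[7]: 90 + 9 = 99
  P[8]: 105 + 9 = 114
  P[9]: 101 + 9 = 110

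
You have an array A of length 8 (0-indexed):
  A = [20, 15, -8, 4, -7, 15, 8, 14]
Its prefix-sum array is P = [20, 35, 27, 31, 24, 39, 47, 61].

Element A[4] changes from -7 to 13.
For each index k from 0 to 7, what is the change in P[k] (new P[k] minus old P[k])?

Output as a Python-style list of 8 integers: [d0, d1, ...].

Element change: A[4] -7 -> 13, delta = 20
For k < 4: P[k] unchanged, delta_P[k] = 0
For k >= 4: P[k] shifts by exactly 20
Delta array: [0, 0, 0, 0, 20, 20, 20, 20]

Answer: [0, 0, 0, 0, 20, 20, 20, 20]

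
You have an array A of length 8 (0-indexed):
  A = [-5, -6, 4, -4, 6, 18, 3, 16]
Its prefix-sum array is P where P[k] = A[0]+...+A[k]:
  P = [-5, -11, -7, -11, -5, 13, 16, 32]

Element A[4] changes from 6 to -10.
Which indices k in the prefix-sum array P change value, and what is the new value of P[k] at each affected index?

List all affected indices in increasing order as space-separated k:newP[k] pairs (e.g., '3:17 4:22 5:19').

Answer: 4:-21 5:-3 6:0 7:16

Derivation:
P[k] = A[0] + ... + A[k]
P[k] includes A[4] iff k >= 4
Affected indices: 4, 5, ..., 7; delta = -16
  P[4]: -5 + -16 = -21
  P[5]: 13 + -16 = -3
  P[6]: 16 + -16 = 0
  P[7]: 32 + -16 = 16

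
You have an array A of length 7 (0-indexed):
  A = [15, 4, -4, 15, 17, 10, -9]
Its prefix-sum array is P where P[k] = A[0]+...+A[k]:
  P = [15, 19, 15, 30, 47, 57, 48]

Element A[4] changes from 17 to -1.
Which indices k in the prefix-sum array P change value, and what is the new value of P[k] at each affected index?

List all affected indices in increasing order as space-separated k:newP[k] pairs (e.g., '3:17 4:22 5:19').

P[k] = A[0] + ... + A[k]
P[k] includes A[4] iff k >= 4
Affected indices: 4, 5, ..., 6; delta = -18
  P[4]: 47 + -18 = 29
  P[5]: 57 + -18 = 39
  P[6]: 48 + -18 = 30

Answer: 4:29 5:39 6:30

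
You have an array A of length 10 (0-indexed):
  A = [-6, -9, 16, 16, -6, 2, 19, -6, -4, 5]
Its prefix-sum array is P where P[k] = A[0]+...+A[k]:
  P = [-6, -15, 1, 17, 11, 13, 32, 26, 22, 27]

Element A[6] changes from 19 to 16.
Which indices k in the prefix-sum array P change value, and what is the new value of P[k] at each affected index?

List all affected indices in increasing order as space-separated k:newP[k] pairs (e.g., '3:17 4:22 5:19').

Answer: 6:29 7:23 8:19 9:24

Derivation:
P[k] = A[0] + ... + A[k]
P[k] includes A[6] iff k >= 6
Affected indices: 6, 7, ..., 9; delta = -3
  P[6]: 32 + -3 = 29
  P[7]: 26 + -3 = 23
  P[8]: 22 + -3 = 19
  P[9]: 27 + -3 = 24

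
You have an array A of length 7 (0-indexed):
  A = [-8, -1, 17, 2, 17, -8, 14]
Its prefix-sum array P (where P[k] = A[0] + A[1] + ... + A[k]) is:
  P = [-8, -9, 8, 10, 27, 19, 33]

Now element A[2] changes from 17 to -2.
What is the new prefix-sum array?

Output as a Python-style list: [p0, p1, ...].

Answer: [-8, -9, -11, -9, 8, 0, 14]

Derivation:
Change: A[2] 17 -> -2, delta = -19
P[k] for k < 2: unchanged (A[2] not included)
P[k] for k >= 2: shift by delta = -19
  P[0] = -8 + 0 = -8
  P[1] = -9 + 0 = -9
  P[2] = 8 + -19 = -11
  P[3] = 10 + -19 = -9
  P[4] = 27 + -19 = 8
  P[5] = 19 + -19 = 0
  P[6] = 33 + -19 = 14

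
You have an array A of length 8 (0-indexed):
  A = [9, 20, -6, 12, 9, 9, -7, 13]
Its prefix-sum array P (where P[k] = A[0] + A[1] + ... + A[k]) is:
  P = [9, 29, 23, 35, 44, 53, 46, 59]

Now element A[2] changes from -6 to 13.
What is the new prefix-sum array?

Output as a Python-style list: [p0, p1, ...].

Change: A[2] -6 -> 13, delta = 19
P[k] for k < 2: unchanged (A[2] not included)
P[k] for k >= 2: shift by delta = 19
  P[0] = 9 + 0 = 9
  P[1] = 29 + 0 = 29
  P[2] = 23 + 19 = 42
  P[3] = 35 + 19 = 54
  P[4] = 44 + 19 = 63
  P[5] = 53 + 19 = 72
  P[6] = 46 + 19 = 65
  P[7] = 59 + 19 = 78

Answer: [9, 29, 42, 54, 63, 72, 65, 78]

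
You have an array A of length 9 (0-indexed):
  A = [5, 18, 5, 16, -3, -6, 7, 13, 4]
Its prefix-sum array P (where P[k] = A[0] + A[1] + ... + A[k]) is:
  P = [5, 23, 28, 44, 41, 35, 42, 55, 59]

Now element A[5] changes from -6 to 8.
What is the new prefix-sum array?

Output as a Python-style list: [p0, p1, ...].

Answer: [5, 23, 28, 44, 41, 49, 56, 69, 73]

Derivation:
Change: A[5] -6 -> 8, delta = 14
P[k] for k < 5: unchanged (A[5] not included)
P[k] for k >= 5: shift by delta = 14
  P[0] = 5 + 0 = 5
  P[1] = 23 + 0 = 23
  P[2] = 28 + 0 = 28
  P[3] = 44 + 0 = 44
  P[4] = 41 + 0 = 41
  P[5] = 35 + 14 = 49
  P[6] = 42 + 14 = 56
  P[7] = 55 + 14 = 69
  P[8] = 59 + 14 = 73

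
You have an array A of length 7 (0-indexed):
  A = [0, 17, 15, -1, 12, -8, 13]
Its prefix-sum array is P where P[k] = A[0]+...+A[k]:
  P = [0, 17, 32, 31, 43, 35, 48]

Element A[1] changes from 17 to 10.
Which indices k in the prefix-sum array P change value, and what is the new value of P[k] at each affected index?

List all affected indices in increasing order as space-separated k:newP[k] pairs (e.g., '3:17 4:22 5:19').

Answer: 1:10 2:25 3:24 4:36 5:28 6:41

Derivation:
P[k] = A[0] + ... + A[k]
P[k] includes A[1] iff k >= 1
Affected indices: 1, 2, ..., 6; delta = -7
  P[1]: 17 + -7 = 10
  P[2]: 32 + -7 = 25
  P[3]: 31 + -7 = 24
  P[4]: 43 + -7 = 36
  P[5]: 35 + -7 = 28
  P[6]: 48 + -7 = 41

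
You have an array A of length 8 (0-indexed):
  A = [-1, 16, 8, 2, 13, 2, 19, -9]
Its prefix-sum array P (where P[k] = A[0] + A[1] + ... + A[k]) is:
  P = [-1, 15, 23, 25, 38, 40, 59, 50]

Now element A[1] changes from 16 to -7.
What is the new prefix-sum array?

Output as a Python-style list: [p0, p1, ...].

Answer: [-1, -8, 0, 2, 15, 17, 36, 27]

Derivation:
Change: A[1] 16 -> -7, delta = -23
P[k] for k < 1: unchanged (A[1] not included)
P[k] for k >= 1: shift by delta = -23
  P[0] = -1 + 0 = -1
  P[1] = 15 + -23 = -8
  P[2] = 23 + -23 = 0
  P[3] = 25 + -23 = 2
  P[4] = 38 + -23 = 15
  P[5] = 40 + -23 = 17
  P[6] = 59 + -23 = 36
  P[7] = 50 + -23 = 27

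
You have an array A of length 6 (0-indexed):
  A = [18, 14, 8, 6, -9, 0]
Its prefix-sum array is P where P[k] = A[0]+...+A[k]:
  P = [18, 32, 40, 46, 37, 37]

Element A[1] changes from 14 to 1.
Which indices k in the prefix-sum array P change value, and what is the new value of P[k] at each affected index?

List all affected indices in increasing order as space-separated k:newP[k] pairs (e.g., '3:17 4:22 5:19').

P[k] = A[0] + ... + A[k]
P[k] includes A[1] iff k >= 1
Affected indices: 1, 2, ..., 5; delta = -13
  P[1]: 32 + -13 = 19
  P[2]: 40 + -13 = 27
  P[3]: 46 + -13 = 33
  P[4]: 37 + -13 = 24
  P[5]: 37 + -13 = 24

Answer: 1:19 2:27 3:33 4:24 5:24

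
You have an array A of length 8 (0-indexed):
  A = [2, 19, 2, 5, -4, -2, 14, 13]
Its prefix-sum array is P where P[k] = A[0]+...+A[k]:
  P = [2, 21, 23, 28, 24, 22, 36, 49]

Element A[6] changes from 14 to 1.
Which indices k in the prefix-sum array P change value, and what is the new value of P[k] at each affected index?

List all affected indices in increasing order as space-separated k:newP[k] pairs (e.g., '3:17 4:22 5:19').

Answer: 6:23 7:36

Derivation:
P[k] = A[0] + ... + A[k]
P[k] includes A[6] iff k >= 6
Affected indices: 6, 7, ..., 7; delta = -13
  P[6]: 36 + -13 = 23
  P[7]: 49 + -13 = 36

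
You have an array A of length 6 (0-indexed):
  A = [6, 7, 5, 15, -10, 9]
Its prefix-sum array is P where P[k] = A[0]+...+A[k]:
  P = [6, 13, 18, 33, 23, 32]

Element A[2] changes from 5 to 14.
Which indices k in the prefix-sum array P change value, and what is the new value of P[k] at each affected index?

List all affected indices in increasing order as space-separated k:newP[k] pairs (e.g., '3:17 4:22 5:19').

P[k] = A[0] + ... + A[k]
P[k] includes A[2] iff k >= 2
Affected indices: 2, 3, ..., 5; delta = 9
  P[2]: 18 + 9 = 27
  P[3]: 33 + 9 = 42
  P[4]: 23 + 9 = 32
  P[5]: 32 + 9 = 41

Answer: 2:27 3:42 4:32 5:41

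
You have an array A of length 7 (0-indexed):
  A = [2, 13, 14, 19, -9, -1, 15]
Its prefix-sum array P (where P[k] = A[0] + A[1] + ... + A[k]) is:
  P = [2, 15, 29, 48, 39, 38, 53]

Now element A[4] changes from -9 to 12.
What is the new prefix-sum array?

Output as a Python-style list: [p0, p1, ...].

Change: A[4] -9 -> 12, delta = 21
P[k] for k < 4: unchanged (A[4] not included)
P[k] for k >= 4: shift by delta = 21
  P[0] = 2 + 0 = 2
  P[1] = 15 + 0 = 15
  P[2] = 29 + 0 = 29
  P[3] = 48 + 0 = 48
  P[4] = 39 + 21 = 60
  P[5] = 38 + 21 = 59
  P[6] = 53 + 21 = 74

Answer: [2, 15, 29, 48, 60, 59, 74]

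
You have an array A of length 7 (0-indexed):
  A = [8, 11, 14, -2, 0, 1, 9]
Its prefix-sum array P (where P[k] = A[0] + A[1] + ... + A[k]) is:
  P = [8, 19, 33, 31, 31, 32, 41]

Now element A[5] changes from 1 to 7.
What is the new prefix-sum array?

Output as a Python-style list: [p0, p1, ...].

Change: A[5] 1 -> 7, delta = 6
P[k] for k < 5: unchanged (A[5] not included)
P[k] for k >= 5: shift by delta = 6
  P[0] = 8 + 0 = 8
  P[1] = 19 + 0 = 19
  P[2] = 33 + 0 = 33
  P[3] = 31 + 0 = 31
  P[4] = 31 + 0 = 31
  P[5] = 32 + 6 = 38
  P[6] = 41 + 6 = 47

Answer: [8, 19, 33, 31, 31, 38, 47]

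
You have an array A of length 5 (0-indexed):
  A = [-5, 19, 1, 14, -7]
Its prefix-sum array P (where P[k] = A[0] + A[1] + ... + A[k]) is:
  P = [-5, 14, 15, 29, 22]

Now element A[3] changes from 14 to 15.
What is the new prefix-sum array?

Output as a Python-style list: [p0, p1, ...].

Answer: [-5, 14, 15, 30, 23]

Derivation:
Change: A[3] 14 -> 15, delta = 1
P[k] for k < 3: unchanged (A[3] not included)
P[k] for k >= 3: shift by delta = 1
  P[0] = -5 + 0 = -5
  P[1] = 14 + 0 = 14
  P[2] = 15 + 0 = 15
  P[3] = 29 + 1 = 30
  P[4] = 22 + 1 = 23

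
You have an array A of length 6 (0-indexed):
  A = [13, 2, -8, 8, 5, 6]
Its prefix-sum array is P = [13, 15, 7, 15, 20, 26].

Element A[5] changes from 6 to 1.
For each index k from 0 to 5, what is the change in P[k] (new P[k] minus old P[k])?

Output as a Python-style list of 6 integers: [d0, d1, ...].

Element change: A[5] 6 -> 1, delta = -5
For k < 5: P[k] unchanged, delta_P[k] = 0
For k >= 5: P[k] shifts by exactly -5
Delta array: [0, 0, 0, 0, 0, -5]

Answer: [0, 0, 0, 0, 0, -5]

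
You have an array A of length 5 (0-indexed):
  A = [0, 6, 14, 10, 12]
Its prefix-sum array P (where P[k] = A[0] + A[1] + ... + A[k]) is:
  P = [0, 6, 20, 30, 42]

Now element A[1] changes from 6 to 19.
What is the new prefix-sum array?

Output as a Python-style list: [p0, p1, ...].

Change: A[1] 6 -> 19, delta = 13
P[k] for k < 1: unchanged (A[1] not included)
P[k] for k >= 1: shift by delta = 13
  P[0] = 0 + 0 = 0
  P[1] = 6 + 13 = 19
  P[2] = 20 + 13 = 33
  P[3] = 30 + 13 = 43
  P[4] = 42 + 13 = 55

Answer: [0, 19, 33, 43, 55]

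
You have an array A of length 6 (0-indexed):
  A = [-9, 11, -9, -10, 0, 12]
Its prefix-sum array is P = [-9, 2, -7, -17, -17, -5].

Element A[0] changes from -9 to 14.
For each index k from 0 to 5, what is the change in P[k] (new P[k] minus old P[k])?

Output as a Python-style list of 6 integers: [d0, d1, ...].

Element change: A[0] -9 -> 14, delta = 23
For k < 0: P[k] unchanged, delta_P[k] = 0
For k >= 0: P[k] shifts by exactly 23
Delta array: [23, 23, 23, 23, 23, 23]

Answer: [23, 23, 23, 23, 23, 23]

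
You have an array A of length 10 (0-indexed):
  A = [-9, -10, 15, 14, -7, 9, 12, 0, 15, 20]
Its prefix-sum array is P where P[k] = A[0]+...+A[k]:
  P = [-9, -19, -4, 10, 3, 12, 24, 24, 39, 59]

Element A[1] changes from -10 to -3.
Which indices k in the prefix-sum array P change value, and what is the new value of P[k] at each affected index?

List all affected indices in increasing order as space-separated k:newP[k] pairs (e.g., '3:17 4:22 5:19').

P[k] = A[0] + ... + A[k]
P[k] includes A[1] iff k >= 1
Affected indices: 1, 2, ..., 9; delta = 7
  P[1]: -19 + 7 = -12
  P[2]: -4 + 7 = 3
  P[3]: 10 + 7 = 17
  P[4]: 3 + 7 = 10
  P[5]: 12 + 7 = 19
  P[6]: 24 + 7 = 31
  P[7]: 24 + 7 = 31
  P[8]: 39 + 7 = 46
  P[9]: 59 + 7 = 66

Answer: 1:-12 2:3 3:17 4:10 5:19 6:31 7:31 8:46 9:66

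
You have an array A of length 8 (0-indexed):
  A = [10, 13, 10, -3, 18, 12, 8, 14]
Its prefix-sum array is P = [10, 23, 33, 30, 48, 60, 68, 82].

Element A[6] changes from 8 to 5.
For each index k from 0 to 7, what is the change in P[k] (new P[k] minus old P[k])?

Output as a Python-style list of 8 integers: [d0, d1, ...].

Answer: [0, 0, 0, 0, 0, 0, -3, -3]

Derivation:
Element change: A[6] 8 -> 5, delta = -3
For k < 6: P[k] unchanged, delta_P[k] = 0
For k >= 6: P[k] shifts by exactly -3
Delta array: [0, 0, 0, 0, 0, 0, -3, -3]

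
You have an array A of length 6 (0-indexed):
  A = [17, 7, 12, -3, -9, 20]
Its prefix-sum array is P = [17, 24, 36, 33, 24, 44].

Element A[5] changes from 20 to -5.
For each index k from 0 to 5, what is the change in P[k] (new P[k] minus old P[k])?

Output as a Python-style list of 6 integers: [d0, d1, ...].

Element change: A[5] 20 -> -5, delta = -25
For k < 5: P[k] unchanged, delta_P[k] = 0
For k >= 5: P[k] shifts by exactly -25
Delta array: [0, 0, 0, 0, 0, -25]

Answer: [0, 0, 0, 0, 0, -25]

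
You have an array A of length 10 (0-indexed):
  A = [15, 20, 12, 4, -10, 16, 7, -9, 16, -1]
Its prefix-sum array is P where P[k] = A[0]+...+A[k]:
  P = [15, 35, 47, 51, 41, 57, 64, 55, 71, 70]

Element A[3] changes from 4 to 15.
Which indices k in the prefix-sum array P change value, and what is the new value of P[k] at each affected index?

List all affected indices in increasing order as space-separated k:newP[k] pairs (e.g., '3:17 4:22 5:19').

Answer: 3:62 4:52 5:68 6:75 7:66 8:82 9:81

Derivation:
P[k] = A[0] + ... + A[k]
P[k] includes A[3] iff k >= 3
Affected indices: 3, 4, ..., 9; delta = 11
  P[3]: 51 + 11 = 62
  P[4]: 41 + 11 = 52
  P[5]: 57 + 11 = 68
  P[6]: 64 + 11 = 75
  P[7]: 55 + 11 = 66
  P[8]: 71 + 11 = 82
  P[9]: 70 + 11 = 81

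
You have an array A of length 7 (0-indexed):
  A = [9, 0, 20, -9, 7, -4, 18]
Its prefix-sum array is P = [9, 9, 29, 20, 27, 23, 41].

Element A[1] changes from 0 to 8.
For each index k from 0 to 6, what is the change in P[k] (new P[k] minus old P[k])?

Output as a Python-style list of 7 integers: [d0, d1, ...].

Element change: A[1] 0 -> 8, delta = 8
For k < 1: P[k] unchanged, delta_P[k] = 0
For k >= 1: P[k] shifts by exactly 8
Delta array: [0, 8, 8, 8, 8, 8, 8]

Answer: [0, 8, 8, 8, 8, 8, 8]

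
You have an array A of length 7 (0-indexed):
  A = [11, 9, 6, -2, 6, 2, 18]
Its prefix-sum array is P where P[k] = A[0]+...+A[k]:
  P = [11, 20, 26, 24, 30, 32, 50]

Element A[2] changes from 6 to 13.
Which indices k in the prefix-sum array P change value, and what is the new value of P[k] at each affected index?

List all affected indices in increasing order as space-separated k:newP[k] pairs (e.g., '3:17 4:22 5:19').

Answer: 2:33 3:31 4:37 5:39 6:57

Derivation:
P[k] = A[0] + ... + A[k]
P[k] includes A[2] iff k >= 2
Affected indices: 2, 3, ..., 6; delta = 7
  P[2]: 26 + 7 = 33
  P[3]: 24 + 7 = 31
  P[4]: 30 + 7 = 37
  P[5]: 32 + 7 = 39
  P[6]: 50 + 7 = 57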